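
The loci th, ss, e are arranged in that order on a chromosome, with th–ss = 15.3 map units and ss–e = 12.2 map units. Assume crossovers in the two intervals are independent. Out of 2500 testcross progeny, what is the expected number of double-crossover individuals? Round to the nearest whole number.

47

Map distances give recombination frequencies of 0.153 and 0.122 for the two intervals.
With no interference, expected double-crossover frequency = 0.153 × 0.122 = 0.01867.
Expected number = 0.01867 × 2500 = 46.66 ≈ 47.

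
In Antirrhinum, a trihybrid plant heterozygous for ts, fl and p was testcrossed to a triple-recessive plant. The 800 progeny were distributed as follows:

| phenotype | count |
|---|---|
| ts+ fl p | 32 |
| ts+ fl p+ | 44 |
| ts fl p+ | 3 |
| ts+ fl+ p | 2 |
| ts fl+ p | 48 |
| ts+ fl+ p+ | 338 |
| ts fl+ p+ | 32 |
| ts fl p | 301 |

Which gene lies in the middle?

The two most frequent reciprocal classes, ts+ fl+ p+ and ts fl p, are the parental types, so the F1 was ts+ fl+ p+ / ts fl p.
The two rarest classes, ts+ fl+ p and ts fl p+, are the double crossovers. Comparing them with the parentals, only the p allele has switched, so p is the middle locus and the order is fl – p – ts.

p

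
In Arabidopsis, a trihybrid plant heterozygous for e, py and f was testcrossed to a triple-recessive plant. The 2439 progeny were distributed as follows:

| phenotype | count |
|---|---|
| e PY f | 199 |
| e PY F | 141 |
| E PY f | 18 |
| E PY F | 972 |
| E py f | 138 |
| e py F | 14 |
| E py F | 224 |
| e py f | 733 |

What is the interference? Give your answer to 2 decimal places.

The two most frequent reciprocal classes, E PY F and e py f, are the parental types, so the F1 was E PY F / e py f.
The two rarest classes, E PY f and e py F, are the double crossovers. Comparing them with the parentals, only the f allele has switched, so f is the middle locus and the order is e – f – py.
e–f: (279 + 32)/2439 = 0.1275; f–py: (423 + 32)/2439 = 0.1866.
Expected DCO frequency = 0.1275 × 0.1866 ≈ 0.02379; observed = 32/2439 ≈ 0.01312.
Coefficient of coincidence = 0.01312/0.02379 ≈ 0.55; interference = 1 − 0.55 = 0.45.

0.45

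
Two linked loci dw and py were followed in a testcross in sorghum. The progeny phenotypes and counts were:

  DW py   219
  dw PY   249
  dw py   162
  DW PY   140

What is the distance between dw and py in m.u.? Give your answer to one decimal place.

The two most frequent classes, DW py (219) and dw PY (249), are the parental types, so the F1 was DW py / dw PY.
The recombinant classes are DW PY and dw py: 140 + 162 = 302.
Recombination frequency = 302/770 = 0.3922 ≈ 39.2%, i.e. 39.2 m.u.

39.2 m.u.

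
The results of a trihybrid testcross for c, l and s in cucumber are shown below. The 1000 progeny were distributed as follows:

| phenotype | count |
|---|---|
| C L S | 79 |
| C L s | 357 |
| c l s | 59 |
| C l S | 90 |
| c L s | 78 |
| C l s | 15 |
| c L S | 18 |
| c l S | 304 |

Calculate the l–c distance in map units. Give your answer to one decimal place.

20.1 map units

The two most frequent reciprocal classes, C L s and c l S, are the parental types, so the F1 was C L s / c l S.
The two rarest classes, C l s and c L S, are the double crossovers. Comparing them with the parentals, only the l allele has switched, so l is the middle locus and the order is c – l – s.
Crossovers in the c–l interval produce the single-crossover classes c L s and C l S (78 + 90 = 168) plus the double crossovers (33).
RF(c–l) = (168 + 33) / 1000 = 201/1000 = 0.2010 → 20.1 map units.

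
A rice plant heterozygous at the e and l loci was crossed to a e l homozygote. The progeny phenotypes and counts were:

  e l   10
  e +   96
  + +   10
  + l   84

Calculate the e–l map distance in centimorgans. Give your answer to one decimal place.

The two most frequent classes, + l (84) and e + (96), are the parental types, so the F1 was + l / e +.
The recombinant classes are + + and e l: 10 + 10 = 20.
Recombination frequency = 20/200 = 0.1000 ≈ 10.0%, i.e. 10.0 centimorgans.

10.0 centimorgans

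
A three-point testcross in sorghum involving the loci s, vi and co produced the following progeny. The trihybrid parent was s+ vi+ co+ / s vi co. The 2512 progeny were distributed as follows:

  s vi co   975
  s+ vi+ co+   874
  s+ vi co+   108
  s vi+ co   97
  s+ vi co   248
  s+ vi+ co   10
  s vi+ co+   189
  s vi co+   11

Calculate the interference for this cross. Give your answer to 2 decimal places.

The two rarest classes, s+ vi+ co and s vi co+, are the double crossovers. Comparing them with the parentals, only the co allele has switched, so co is the middle locus and the order is s – co – vi.
s–co: (437 + 21)/2512 = 0.1823; co–vi: (205 + 21)/2512 = 0.0900.
Expected DCO frequency = 0.1823 × 0.0900 ≈ 0.01641; observed = 21/2512 ≈ 0.00836.
Coefficient of coincidence = 0.00836/0.01641 ≈ 0.51; interference = 1 − 0.51 = 0.49.

0.49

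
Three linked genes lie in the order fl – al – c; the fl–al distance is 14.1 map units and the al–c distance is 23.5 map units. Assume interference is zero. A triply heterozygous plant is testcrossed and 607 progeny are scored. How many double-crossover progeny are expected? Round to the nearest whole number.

20

Map distances give recombination frequencies of 0.141 and 0.235 for the two intervals.
With no interference, expected double-crossover frequency = 0.141 × 0.235 = 0.03313.
Expected number = 0.03313 × 607 = 20.11 ≈ 20.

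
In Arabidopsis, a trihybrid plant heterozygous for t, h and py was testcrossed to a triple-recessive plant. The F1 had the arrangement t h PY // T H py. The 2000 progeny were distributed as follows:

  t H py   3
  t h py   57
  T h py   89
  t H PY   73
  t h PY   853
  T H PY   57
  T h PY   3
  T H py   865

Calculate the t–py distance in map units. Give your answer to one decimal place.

The two rarest classes, T h PY and t H py, are the double crossovers. Comparing them with the parentals, only the t allele has switched, so t is the middle locus and the order is h – t – py.
Crossovers in the t–py interval produce the single-crossover classes t h py and T H PY (57 + 57 = 114) plus the double crossovers (6).
RF(t–py) = (114 + 6) / 2000 = 120/2000 = 0.0600 → 6.0 map units.

6.0 map units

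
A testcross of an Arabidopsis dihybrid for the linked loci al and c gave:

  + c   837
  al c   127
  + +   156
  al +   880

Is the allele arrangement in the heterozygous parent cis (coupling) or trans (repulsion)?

The two most frequent classes are + c (837) and al + (880); these are the parental (non-recombinant) types.
So the F1 carried + c on one chromosome and al + on the other — the recessive alleles are on opposite chromosomes (trans / repulsion).

trans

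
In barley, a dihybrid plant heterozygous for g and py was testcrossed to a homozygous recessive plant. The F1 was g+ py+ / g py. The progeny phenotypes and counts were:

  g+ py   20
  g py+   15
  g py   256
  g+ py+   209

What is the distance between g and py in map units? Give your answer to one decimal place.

The recombinant classes are g+ py and g py+: 20 + 15 = 35.
Recombination frequency = 35/500 = 0.0700 ≈ 7.0%, i.e. 7.0 map units.

7.0 map units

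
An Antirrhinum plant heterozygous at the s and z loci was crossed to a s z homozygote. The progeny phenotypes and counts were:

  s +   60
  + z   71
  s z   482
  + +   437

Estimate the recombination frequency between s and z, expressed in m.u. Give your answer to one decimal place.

12.5 m.u.

The two most frequent classes, + + (437) and s z (482), are the parental types, so the F1 was + + / s z.
The recombinant classes are + z and s +: 71 + 60 = 131.
Recombination frequency = 131/1050 = 0.1248 ≈ 12.5%, i.e. 12.5 m.u.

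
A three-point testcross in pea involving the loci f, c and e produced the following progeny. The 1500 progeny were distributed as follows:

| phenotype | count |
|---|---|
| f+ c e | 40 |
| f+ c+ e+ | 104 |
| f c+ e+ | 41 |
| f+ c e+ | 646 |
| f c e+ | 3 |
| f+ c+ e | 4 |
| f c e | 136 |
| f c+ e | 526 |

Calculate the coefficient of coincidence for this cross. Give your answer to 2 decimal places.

0.48

The two most frequent reciprocal classes, f+ c e+ and f c+ e, are the parental types, so the F1 was f+ c e+ / f c+ e.
The two rarest classes, f c e+ and f+ c+ e, are the double crossovers. Comparing them with the parentals, only the f allele has switched, so f is the middle locus and the order is e – f – c.
e–f: (81 + 7)/1500 = 0.0587; f–c: (240 + 7)/1500 = 0.1647.
Expected DCO frequency = 0.0587 × 0.1647 ≈ 0.00967; observed = 7/1500 ≈ 0.00467.
Coefficient of coincidence = 0.00467/0.00967 ≈ 0.48.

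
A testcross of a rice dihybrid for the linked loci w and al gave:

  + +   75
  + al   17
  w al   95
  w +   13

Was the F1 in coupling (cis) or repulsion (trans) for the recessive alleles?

cis

The two most frequent classes are + + (75) and w al (95); these are the parental (non-recombinant) types.
So the F1 carried + + on one chromosome and w al on the other — the recessive alleles are on the same chromosome (cis / coupling).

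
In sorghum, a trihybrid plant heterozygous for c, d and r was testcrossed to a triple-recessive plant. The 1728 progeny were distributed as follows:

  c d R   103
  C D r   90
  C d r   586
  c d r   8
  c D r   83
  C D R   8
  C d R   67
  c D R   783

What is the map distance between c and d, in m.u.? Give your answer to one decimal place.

12.1 m.u.

The two most frequent reciprocal classes, c D R and C d r, are the parental types, so the F1 was c D R / C d r.
The two rarest classes, C D R and c d r, are the double crossovers. Comparing them with the parentals, only the c allele has switched, so c is the middle locus and the order is r – c – d.
Crossovers in the c–d interval produce the single-crossover classes c d R and C D r (103 + 90 = 193) plus the double crossovers (16).
RF(c–d) = (193 + 16) / 1728 = 209/1728 = 0.1209 → 12.1 m.u.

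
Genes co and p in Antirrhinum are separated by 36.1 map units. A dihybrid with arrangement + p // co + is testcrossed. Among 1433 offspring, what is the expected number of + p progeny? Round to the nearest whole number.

458

A map distance of 36.1 map units corresponds to a recombination frequency of 0.361.
The F1 is + p / co +, so + p is a parental gamete class with expected frequency (1 − r)/2 = 0.639/2 = 0.3195.
Expected number = 0.3195 × 1433 = 457.84 ≈ 458.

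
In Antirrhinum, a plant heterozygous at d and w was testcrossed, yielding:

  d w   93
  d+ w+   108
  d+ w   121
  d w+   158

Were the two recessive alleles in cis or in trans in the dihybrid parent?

The two most frequent classes are d+ w (121) and d w+ (158); these are the parental (non-recombinant) types.
So the F1 carried d+ w on one chromosome and d w+ on the other — the recessive alleles are on opposite chromosomes (trans / repulsion).

trans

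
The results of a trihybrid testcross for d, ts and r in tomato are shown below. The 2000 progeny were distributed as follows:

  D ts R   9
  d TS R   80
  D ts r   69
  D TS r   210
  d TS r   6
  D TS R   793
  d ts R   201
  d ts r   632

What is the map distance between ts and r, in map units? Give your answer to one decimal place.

21.3 map units

The two most frequent reciprocal classes, D TS R and d ts r, are the parental types, so the F1 was D TS R / d ts r.
The two rarest classes, D ts R and d TS r, are the double crossovers. Comparing them with the parentals, only the ts allele has switched, so ts is the middle locus and the order is d – ts – r.
Crossovers in the ts–r interval produce the single-crossover classes D TS r and d ts R (210 + 201 = 411) plus the double crossovers (15).
RF(ts–r) = (411 + 15) / 2000 = 426/2000 = 0.2130 → 21.3 map units.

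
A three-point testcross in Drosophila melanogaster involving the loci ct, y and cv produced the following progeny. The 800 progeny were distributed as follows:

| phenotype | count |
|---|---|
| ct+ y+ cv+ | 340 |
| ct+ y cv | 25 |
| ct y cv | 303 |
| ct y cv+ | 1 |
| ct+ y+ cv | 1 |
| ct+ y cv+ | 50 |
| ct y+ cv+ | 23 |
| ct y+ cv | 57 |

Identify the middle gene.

cv

The two most frequent reciprocal classes, ct+ y+ cv+ and ct y cv, are the parental types, so the F1 was ct+ y+ cv+ / ct y cv.
The two rarest classes, ct+ y+ cv and ct y cv+, are the double crossovers. Comparing them with the parentals, only the cv allele has switched, so cv is the middle locus and the order is ct – cv – y.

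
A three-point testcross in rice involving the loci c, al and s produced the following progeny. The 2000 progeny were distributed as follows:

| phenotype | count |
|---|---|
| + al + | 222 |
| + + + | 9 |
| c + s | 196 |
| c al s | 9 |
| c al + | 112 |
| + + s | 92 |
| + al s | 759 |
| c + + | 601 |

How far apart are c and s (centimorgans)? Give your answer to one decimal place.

The two most frequent reciprocal classes, + al s and c + +, are the parental types, so the F1 was + al s / c + +.
The two rarest classes, c al s and + + +, are the double crossovers. Comparing them with the parentals, only the c allele has switched, so c is the middle locus and the order is al – c – s.
Crossovers in the c–s interval produce the single-crossover classes + al + and c + s (222 + 196 = 418) plus the double crossovers (18).
RF(c–s) = (418 + 18) / 2000 = 436/2000 = 0.2180 → 21.8 centimorgans.

21.8 centimorgans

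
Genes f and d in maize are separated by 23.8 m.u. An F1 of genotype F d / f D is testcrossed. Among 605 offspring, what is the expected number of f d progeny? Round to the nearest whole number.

A map distance of 23.8 m.u. corresponds to a recombination frequency of 0.238.
The F1 is F d / f D, so f d is a recombinant gamete class with expected frequency r/2 = 0.238/2 = 0.1190.
Expected number = 0.1190 × 605 = 72.00 ≈ 72.

72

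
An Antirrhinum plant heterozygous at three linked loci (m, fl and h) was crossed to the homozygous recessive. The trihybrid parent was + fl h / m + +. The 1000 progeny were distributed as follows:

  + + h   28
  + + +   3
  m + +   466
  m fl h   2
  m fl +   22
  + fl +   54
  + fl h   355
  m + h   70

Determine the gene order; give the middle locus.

m

The two rarest classes, m fl h and + + +, are the double crossovers. Comparing them with the parentals, only the m allele has switched, so m is the middle locus and the order is fl – m – h.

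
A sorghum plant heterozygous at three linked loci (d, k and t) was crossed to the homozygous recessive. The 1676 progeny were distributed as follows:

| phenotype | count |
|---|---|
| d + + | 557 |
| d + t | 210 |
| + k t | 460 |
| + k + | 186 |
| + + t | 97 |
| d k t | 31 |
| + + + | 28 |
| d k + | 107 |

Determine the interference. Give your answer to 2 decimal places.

The two most frequent reciprocal classes, + k t and d + +, are the parental types, so the F1 was + k t / d + +.
The two rarest classes, d k t and + + +, are the double crossovers. Comparing them with the parentals, only the d allele has switched, so d is the middle locus and the order is k – d – t.
k–d: (204 + 59)/1676 = 0.1569; d–t: (396 + 59)/1676 = 0.2715.
Expected DCO frequency = 0.1569 × 0.2715 ≈ 0.04260; observed = 59/1676 ≈ 0.03520.
Coefficient of coincidence = 0.03520/0.04260 ≈ 0.83; interference = 1 − 0.83 = 0.17.

0.17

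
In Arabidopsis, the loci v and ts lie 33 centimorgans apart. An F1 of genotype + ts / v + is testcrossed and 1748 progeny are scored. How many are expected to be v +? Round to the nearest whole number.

586

A map distance of 33 centimorgans corresponds to a recombination frequency of 0.330.
The F1 is + ts / v +, so v + is a parental gamete class with expected frequency (1 − r)/2 = 0.670/2 = 0.3350.
Expected number = 0.3350 × 1748 = 585.58 ≈ 586.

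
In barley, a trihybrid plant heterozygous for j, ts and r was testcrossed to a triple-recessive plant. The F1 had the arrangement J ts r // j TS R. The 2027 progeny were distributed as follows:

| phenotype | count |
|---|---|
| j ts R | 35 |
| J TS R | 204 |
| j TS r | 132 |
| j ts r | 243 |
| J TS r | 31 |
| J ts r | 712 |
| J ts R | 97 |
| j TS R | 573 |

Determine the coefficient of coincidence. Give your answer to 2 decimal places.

0.88

The two rarest classes, J TS r and j ts R, are the double crossovers. Comparing them with the parentals, only the ts allele has switched, so ts is the middle locus and the order is j – ts – r.
j–ts: (447 + 66)/2027 = 0.2531; ts–r: (229 + 66)/2027 = 0.1455.
Expected DCO frequency = 0.2531 × 0.1455 ≈ 0.03683; observed = 66/2027 ≈ 0.03256.
Coefficient of coincidence = 0.03256/0.03683 ≈ 0.88.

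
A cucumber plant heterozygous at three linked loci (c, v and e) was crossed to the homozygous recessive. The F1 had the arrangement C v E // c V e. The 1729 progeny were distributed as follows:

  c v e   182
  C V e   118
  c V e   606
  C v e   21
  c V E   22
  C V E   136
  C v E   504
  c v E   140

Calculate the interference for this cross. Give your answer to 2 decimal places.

The two rarest classes, C v e and c V E, are the double crossovers. Comparing them with the parentals, only the e allele has switched, so e is the middle locus and the order is c – e – v.
c–e: (258 + 43)/1729 = 0.1741; e–v: (318 + 43)/1729 = 0.2088.
Expected DCO frequency = 0.1741 × 0.2088 ≈ 0.03635; observed = 43/1729 ≈ 0.02487.
Coefficient of coincidence = 0.02487/0.03635 ≈ 0.68; interference = 1 − 0.68 = 0.32.

0.32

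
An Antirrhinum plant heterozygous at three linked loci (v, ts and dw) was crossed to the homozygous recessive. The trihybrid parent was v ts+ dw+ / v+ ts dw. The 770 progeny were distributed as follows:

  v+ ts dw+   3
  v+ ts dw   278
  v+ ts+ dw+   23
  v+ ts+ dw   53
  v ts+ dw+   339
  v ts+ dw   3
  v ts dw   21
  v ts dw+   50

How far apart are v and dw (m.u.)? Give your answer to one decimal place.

6.5 m.u.

The two rarest classes, v ts+ dw and v+ ts dw+, are the double crossovers. Comparing them with the parentals, only the dw allele has switched, so dw is the middle locus and the order is ts – dw – v.
Crossovers in the dw–v interval produce the single-crossover classes v+ ts+ dw+ and v ts dw (23 + 21 = 44) plus the double crossovers (6).
RF(dw–v) = (44 + 6) / 770 = 50/770 = 0.0649 → 6.5 m.u.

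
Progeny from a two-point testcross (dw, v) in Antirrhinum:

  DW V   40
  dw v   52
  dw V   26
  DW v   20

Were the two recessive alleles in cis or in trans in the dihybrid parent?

The two most frequent classes are DW V (40) and dw v (52); these are the parental (non-recombinant) types.
So the F1 carried DW V on one chromosome and dw v on the other — the recessive alleles are on the same chromosome (cis / coupling).

cis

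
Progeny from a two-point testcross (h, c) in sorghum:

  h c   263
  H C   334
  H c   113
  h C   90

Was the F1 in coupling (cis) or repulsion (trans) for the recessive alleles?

cis

The two most frequent classes are H C (334) and h c (263); these are the parental (non-recombinant) types.
So the F1 carried H C on one chromosome and h c on the other — the recessive alleles are on the same chromosome (cis / coupling).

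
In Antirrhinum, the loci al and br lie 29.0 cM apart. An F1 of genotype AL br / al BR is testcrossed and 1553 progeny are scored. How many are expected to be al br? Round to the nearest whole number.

A map distance of 29.0 cM corresponds to a recombination frequency of 0.290.
The F1 is AL br / al BR, so al br is a recombinant gamete class with expected frequency r/2 = 0.290/2 = 0.1450.
Expected number = 0.1450 × 1553 = 225.18 ≈ 225.

225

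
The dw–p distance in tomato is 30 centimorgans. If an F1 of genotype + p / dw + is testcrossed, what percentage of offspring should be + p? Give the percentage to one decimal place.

35.0%

A map distance of 30 centimorgans corresponds to a recombination frequency of 0.300.
The F1 is + p / dw +, so + p is a parental gamete class with expected frequency (1 − r)/2 = 0.700/2 = 0.3500.
That is 0.3500 = 35.0% of the progeny.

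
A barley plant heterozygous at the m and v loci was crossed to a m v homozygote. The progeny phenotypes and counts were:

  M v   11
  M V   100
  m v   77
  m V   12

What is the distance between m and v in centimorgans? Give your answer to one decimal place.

The two most frequent classes, M V (100) and m v (77), are the parental types, so the F1 was M V / m v.
The recombinant classes are M v and m V: 11 + 12 = 23.
Recombination frequency = 23/200 = 0.1150 ≈ 11.5%, i.e. 11.5 centimorgans.

11.5 centimorgans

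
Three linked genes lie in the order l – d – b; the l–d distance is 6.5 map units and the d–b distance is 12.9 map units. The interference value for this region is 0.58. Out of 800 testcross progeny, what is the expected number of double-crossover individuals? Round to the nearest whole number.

Map distances give recombination frequencies of 0.065 and 0.129 for the two intervals.
With interference 0.58 (so coincidence = 0.42), expected double-crossover frequency = 0.065 × 0.129 × 0.42 = 0.00352.
Expected number = 0.00352 × 800 = 2.82 ≈ 3.

3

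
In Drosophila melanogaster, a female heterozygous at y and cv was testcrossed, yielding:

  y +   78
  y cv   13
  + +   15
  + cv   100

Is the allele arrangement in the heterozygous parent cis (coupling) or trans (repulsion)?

trans

The two most frequent classes are + cv (100) and y + (78); these are the parental (non-recombinant) types.
So the F1 carried + cv on one chromosome and y + on the other — the recessive alleles are on opposite chromosomes (trans / repulsion).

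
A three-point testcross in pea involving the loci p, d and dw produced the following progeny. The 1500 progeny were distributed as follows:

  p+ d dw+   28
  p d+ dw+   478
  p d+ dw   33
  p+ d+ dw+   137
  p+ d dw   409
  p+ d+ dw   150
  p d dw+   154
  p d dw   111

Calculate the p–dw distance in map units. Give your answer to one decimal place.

20.6 map units

The two most frequent reciprocal classes, p d+ dw+ and p+ d dw, are the parental types, so the F1 was p d+ dw+ / p+ d dw.
The two rarest classes, p d+ dw and p+ d dw+, are the double crossovers. Comparing them with the parentals, only the dw allele has switched, so dw is the middle locus and the order is p – dw – d.
Crossovers in the p–dw interval produce the single-crossover classes p+ d+ dw+ and p d dw (137 + 111 = 248) plus the double crossovers (61).
RF(p–dw) = (248 + 61) / 1500 = 309/1500 = 0.2060 → 20.6 map units.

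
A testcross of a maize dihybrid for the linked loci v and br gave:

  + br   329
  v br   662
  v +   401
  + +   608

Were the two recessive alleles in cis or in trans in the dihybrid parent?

The two most frequent classes are + + (608) and v br (662); these are the parental (non-recombinant) types.
So the F1 carried + + on one chromosome and v br on the other — the recessive alleles are on the same chromosome (cis / coupling).

cis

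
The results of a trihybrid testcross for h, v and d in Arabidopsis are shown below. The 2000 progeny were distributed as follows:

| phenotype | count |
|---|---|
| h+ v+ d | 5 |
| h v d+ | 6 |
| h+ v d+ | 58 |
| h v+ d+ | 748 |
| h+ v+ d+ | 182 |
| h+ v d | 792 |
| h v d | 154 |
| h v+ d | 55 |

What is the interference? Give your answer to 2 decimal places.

0.49

The two most frequent reciprocal classes, h+ v d and h v+ d+, are the parental types, so the F1 was h+ v d / h v+ d+.
The two rarest classes, h+ v+ d and h v d+, are the double crossovers. Comparing them with the parentals, only the v allele has switched, so v is the middle locus and the order is d – v – h.
d–v: (113 + 11)/2000 = 0.0620; v–h: (336 + 11)/2000 = 0.1735.
Expected DCO frequency = 0.0620 × 0.1735 ≈ 0.01076; observed = 11/2000 ≈ 0.00550.
Coefficient of coincidence = 0.00550/0.01076 ≈ 0.51; interference = 1 − 0.51 = 0.49.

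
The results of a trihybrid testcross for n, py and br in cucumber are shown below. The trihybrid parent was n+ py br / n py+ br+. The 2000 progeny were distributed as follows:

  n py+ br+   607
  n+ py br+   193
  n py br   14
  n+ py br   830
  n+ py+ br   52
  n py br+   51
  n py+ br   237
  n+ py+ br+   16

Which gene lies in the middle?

n

The two rarest classes, n py br and n+ py+ br+, are the double crossovers. Comparing them with the parentals, only the n allele has switched, so n is the middle locus and the order is py – n – br.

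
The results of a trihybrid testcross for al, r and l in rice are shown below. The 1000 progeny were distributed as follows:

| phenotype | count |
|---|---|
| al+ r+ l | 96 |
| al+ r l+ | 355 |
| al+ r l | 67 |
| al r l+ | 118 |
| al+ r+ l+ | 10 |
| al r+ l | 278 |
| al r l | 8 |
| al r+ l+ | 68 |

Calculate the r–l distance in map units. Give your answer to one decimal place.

The two most frequent reciprocal classes, al r+ l and al+ r l+, are the parental types, so the F1 was al r+ l / al+ r l+.
The two rarest classes, al r l and al+ r+ l+, are the double crossovers. Comparing them with the parentals, only the r allele has switched, so r is the middle locus and the order is l – r – al.
Crossovers in the l–r interval produce the single-crossover classes al r+ l+ and al+ r l (68 + 67 = 135) plus the double crossovers (18).
RF(l–r) = (135 + 18) / 1000 = 153/1000 = 0.1530 → 15.3 map units.

15.3 map units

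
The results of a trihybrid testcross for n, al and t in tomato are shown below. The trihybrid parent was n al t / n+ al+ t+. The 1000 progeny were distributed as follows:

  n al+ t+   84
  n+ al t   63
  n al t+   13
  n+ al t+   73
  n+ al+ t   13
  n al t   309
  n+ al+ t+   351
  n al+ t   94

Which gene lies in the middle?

The two rarest classes, n al t+ and n+ al+ t, are the double crossovers. Comparing them with the parentals, only the t allele has switched, so t is the middle locus and the order is n – t – al.

t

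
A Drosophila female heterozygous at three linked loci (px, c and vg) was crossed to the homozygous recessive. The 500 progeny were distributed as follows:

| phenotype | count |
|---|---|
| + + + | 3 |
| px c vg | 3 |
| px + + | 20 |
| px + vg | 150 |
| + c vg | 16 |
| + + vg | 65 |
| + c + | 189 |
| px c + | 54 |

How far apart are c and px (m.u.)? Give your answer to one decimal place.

25.0 m.u.

The two most frequent reciprocal classes, + c + and px + vg, are the parental types, so the F1 was + c + / px + vg.
The two rarest classes, + + + and px c vg, are the double crossovers. Comparing them with the parentals, only the c allele has switched, so c is the middle locus and the order is vg – c – px.
Crossovers in the c–px interval produce the single-crossover classes px c + and + + vg (54 + 65 = 119) plus the double crossovers (6).
RF(c–px) = (119 + 6) / 500 = 125/500 = 0.2500 → 25.0 m.u.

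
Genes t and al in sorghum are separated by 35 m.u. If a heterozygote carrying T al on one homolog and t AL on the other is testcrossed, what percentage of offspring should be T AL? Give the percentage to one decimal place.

A map distance of 35 m.u. corresponds to a recombination frequency of 0.350.
The F1 is T al / t AL, so T AL is a recombinant gamete class with expected frequency r/2 = 0.350/2 = 0.1750.
That is 0.1750 = 17.5% of the progeny.

17.5%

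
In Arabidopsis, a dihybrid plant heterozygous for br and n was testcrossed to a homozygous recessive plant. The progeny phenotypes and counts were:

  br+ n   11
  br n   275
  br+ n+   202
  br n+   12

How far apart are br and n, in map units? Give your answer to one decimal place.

4.6 map units

The two most frequent classes, br+ n+ (202) and br n (275), are the parental types, so the F1 was br+ n+ / br n.
The recombinant classes are br+ n and br n+: 11 + 12 = 23.
Recombination frequency = 23/500 = 0.0460 ≈ 4.6%, i.e. 4.6 map units.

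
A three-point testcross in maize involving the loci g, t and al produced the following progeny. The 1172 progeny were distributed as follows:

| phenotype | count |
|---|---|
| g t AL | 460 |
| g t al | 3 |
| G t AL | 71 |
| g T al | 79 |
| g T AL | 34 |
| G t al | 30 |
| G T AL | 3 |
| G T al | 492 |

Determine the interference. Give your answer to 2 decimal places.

0.36

The two most frequent reciprocal classes, G T al and g t AL, are the parental types, so the F1 was G T al / g t AL.
The two rarest classes, G T AL and g t al, are the double crossovers. Comparing them with the parentals, only the al allele has switched, so al is the middle locus and the order is g – al – t.
g–al: (150 + 6)/1172 = 0.1331; al–t: (64 + 6)/1172 = 0.0597.
Expected DCO frequency = 0.1331 × 0.0597 ≈ 0.00795; observed = 6/1172 ≈ 0.00512.
Coefficient of coincidence = 0.00512/0.00795 ≈ 0.64; interference = 1 − 0.64 = 0.36.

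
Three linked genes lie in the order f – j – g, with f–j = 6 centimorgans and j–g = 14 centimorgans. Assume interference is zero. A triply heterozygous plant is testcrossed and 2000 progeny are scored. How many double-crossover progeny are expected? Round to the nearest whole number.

17

Map distances give recombination frequencies of 0.060 and 0.140 for the two intervals.
With no interference, expected double-crossover frequency = 0.060 × 0.140 = 0.00840.
Expected number = 0.00840 × 2000 = 16.80 ≈ 17.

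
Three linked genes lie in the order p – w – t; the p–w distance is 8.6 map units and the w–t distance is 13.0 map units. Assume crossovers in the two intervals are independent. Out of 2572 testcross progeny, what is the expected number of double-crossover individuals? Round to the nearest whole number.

29

Map distances give recombination frequencies of 0.086 and 0.130 for the two intervals.
With no interference, expected double-crossover frequency = 0.086 × 0.130 = 0.01118.
Expected number = 0.01118 × 2572 = 28.75 ≈ 29.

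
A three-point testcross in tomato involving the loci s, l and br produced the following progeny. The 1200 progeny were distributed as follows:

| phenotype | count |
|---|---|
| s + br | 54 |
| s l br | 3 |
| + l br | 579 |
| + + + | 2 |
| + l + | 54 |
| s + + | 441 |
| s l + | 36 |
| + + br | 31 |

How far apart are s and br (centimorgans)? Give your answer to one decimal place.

The two most frequent reciprocal classes, + l br and s + +, are the parental types, so the F1 was + l br / s + +.
The two rarest classes, s l br and + + +, are the double crossovers. Comparing them with the parentals, only the s allele has switched, so s is the middle locus and the order is l – s – br.
Crossovers in the s–br interval produce the single-crossover classes + l + and s + br (54 + 54 = 108) plus the double crossovers (5).
RF(s–br) = (108 + 5) / 1200 = 113/1200 = 0.0942 → 9.4 centimorgans.

9.4 centimorgans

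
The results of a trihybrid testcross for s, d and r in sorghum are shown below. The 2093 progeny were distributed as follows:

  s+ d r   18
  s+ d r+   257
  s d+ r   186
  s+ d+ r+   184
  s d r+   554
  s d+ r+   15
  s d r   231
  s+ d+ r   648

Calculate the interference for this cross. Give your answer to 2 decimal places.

The two most frequent reciprocal classes, s d r+ and s+ d+ r, are the parental types, so the F1 was s d r+ / s+ d+ r.
The two rarest classes, s d+ r+ and s+ d r, are the double crossovers. Comparing them with the parentals, only the d allele has switched, so d is the middle locus and the order is s – d – r.
s–d: (443 + 33)/2093 = 0.2274; d–r: (415 + 33)/2093 = 0.2140.
Expected DCO frequency = 0.2274 × 0.2140 ≈ 0.04866; observed = 33/2093 ≈ 0.01577.
Coefficient of coincidence = 0.01577/0.04866 ≈ 0.32; interference = 1 − 0.32 = 0.68.

0.68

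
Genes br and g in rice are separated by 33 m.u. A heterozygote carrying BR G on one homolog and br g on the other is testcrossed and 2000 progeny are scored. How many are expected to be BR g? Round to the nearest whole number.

A map distance of 33 m.u. corresponds to a recombination frequency of 0.330.
The F1 is BR G / br g, so BR g is a recombinant gamete class with expected frequency r/2 = 0.330/2 = 0.1650.
Expected number = 0.1650 × 2000 = 330.00 ≈ 330.

330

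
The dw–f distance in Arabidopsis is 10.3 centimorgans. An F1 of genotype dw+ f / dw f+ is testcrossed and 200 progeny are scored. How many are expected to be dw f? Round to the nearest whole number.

10

A map distance of 10.3 centimorgans corresponds to a recombination frequency of 0.103.
The F1 is dw+ f / dw f+, so dw f is a recombinant gamete class with expected frequency r/2 = 0.103/2 = 0.0515.
Expected number = 0.0515 × 200 = 10.30 ≈ 10.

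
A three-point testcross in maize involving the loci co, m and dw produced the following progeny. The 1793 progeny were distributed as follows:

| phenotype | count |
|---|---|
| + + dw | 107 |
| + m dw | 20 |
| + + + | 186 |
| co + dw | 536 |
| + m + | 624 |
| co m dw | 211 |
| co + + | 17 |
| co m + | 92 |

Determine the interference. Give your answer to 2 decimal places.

The two most frequent reciprocal classes, co + dw and + m +, are the parental types, so the F1 was co + dw / + m +.
The two rarest classes, co + + and + m dw, are the double crossovers. Comparing them with the parentals, only the dw allele has switched, so dw is the middle locus and the order is m – dw – co.
m–dw: (397 + 37)/1793 = 0.2421; dw–co: (199 + 37)/1793 = 0.1316.
Expected DCO frequency = 0.2421 × 0.1316 ≈ 0.03186; observed = 37/1793 ≈ 0.02064.
Coefficient of coincidence = 0.02064/0.03186 ≈ 0.65; interference = 1 − 0.65 = 0.35.

0.35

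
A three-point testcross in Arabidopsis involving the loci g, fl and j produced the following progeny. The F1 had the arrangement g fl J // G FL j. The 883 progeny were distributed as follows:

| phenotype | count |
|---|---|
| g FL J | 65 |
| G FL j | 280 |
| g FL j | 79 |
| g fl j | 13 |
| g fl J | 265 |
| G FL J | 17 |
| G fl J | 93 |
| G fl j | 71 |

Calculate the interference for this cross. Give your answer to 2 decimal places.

The two rarest classes, g fl j and G FL J, are the double crossovers. Comparing them with the parentals, only the j allele has switched, so j is the middle locus and the order is fl – j – g.
fl–j: (136 + 30)/883 = 0.1880; j–g: (172 + 30)/883 = 0.2288.
Expected DCO frequency = 0.1880 × 0.2288 ≈ 0.04301; observed = 30/883 ≈ 0.03398.
Coefficient of coincidence = 0.03398/0.04301 ≈ 0.79; interference = 1 − 0.79 = 0.21.

0.21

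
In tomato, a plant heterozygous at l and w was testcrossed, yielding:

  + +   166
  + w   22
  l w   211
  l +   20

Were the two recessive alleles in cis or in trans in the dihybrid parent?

The two most frequent classes are + + (166) and l w (211); these are the parental (non-recombinant) types.
So the F1 carried + + on one chromosome and l w on the other — the recessive alleles are on the same chromosome (cis / coupling).

cis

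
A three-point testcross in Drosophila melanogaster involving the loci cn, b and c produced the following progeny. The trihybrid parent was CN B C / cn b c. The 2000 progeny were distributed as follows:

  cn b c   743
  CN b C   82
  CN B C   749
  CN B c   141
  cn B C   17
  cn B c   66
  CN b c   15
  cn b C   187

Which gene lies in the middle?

The two rarest classes, cn B C and CN b c, are the double crossovers. Comparing them with the parentals, only the cn allele has switched, so cn is the middle locus and the order is b – cn – c.

cn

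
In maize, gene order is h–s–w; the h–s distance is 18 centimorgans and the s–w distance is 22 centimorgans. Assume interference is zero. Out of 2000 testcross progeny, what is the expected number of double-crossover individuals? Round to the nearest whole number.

79

Map distances give recombination frequencies of 0.180 and 0.220 for the two intervals.
With no interference, expected double-crossover frequency = 0.180 × 0.220 = 0.03960.
Expected number = 0.03960 × 2000 = 79.20 ≈ 79.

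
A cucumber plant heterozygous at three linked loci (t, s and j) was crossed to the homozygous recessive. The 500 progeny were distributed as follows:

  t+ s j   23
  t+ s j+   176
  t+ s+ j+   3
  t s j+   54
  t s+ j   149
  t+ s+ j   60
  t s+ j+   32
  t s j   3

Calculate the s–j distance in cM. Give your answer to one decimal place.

12.2 cM

The two most frequent reciprocal classes, t+ s j+ and t s+ j, are the parental types, so the F1 was t+ s j+ / t s+ j.
The two rarest classes, t+ s+ j+ and t s j, are the double crossovers. Comparing them with the parentals, only the s allele has switched, so s is the middle locus and the order is t – s – j.
Crossovers in the s–j interval produce the single-crossover classes t+ s j and t s+ j+ (23 + 32 = 55) plus the double crossovers (6).
RF(s–j) = (55 + 6) / 500 = 61/500 = 0.1220 → 12.2 cM.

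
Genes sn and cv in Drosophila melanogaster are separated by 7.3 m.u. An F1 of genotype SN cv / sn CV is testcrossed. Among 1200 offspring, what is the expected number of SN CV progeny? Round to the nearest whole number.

A map distance of 7.3 m.u. corresponds to a recombination frequency of 0.073.
The F1 is SN cv / sn CV, so SN CV is a recombinant gamete class with expected frequency r/2 = 0.073/2 = 0.0365.
Expected number = 0.0365 × 1200 = 43.80 ≈ 44.

44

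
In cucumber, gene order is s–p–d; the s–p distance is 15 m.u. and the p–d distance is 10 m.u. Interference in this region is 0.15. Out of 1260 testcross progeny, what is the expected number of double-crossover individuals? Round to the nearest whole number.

Map distances give recombination frequencies of 0.150 and 0.100 for the two intervals.
With interference 0.15 (so coincidence = 0.85), expected double-crossover frequency = 0.150 × 0.100 × 0.85 = 0.01275.
Expected number = 0.01275 × 1260 = 16.06 ≈ 16.

16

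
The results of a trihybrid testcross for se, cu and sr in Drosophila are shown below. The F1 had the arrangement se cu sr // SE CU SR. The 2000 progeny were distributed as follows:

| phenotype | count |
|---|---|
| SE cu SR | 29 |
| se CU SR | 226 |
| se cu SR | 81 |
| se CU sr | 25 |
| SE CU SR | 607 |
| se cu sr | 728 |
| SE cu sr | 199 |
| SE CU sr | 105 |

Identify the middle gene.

The two rarest classes, se CU sr and SE cu SR, are the double crossovers. Comparing them with the parentals, only the cu allele has switched, so cu is the middle locus and the order is sr – cu – se.

cu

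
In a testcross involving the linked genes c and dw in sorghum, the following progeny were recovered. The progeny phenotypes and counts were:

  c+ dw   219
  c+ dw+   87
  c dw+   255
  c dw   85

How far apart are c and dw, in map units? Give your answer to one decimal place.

The two most frequent classes, c+ dw (219) and c dw+ (255), are the parental types, so the F1 was c+ dw / c dw+.
The recombinant classes are c+ dw+ and c dw: 87 + 85 = 172.
Recombination frequency = 172/646 = 0.2663 ≈ 26.6%, i.e. 26.6 map units.

26.6 map units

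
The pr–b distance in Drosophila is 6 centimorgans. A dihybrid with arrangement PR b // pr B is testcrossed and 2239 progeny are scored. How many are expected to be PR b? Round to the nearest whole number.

1052

A map distance of 6 centimorgans corresponds to a recombination frequency of 0.060.
The F1 is PR b / pr B, so PR b is a parental gamete class with expected frequency (1 − r)/2 = 0.940/2 = 0.4700.
Expected number = 0.4700 × 2239 = 1052.33 ≈ 1052.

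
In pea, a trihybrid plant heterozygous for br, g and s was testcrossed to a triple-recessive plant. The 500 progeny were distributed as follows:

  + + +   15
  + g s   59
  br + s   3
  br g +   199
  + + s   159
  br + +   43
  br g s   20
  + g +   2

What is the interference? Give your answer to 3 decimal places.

The two most frequent reciprocal classes, br g + and + + s, are the parental types, so the F1 was br g + / + + s.
The two rarest classes, + g + and br + s, are the double crossovers. Comparing them with the parentals, only the br allele has switched, so br is the middle locus and the order is g – br – s.
g–br: (102 + 5)/500 = 0.2140; br–s: (35 + 5)/500 = 0.0800.
Expected DCO frequency = 0.2140 × 0.0800 ≈ 0.01712; observed = 5/500 ≈ 0.01000.
Coefficient of coincidence = 0.01000/0.01712 ≈ 0.584; interference = 1 − 0.584 = 0.416.

0.416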